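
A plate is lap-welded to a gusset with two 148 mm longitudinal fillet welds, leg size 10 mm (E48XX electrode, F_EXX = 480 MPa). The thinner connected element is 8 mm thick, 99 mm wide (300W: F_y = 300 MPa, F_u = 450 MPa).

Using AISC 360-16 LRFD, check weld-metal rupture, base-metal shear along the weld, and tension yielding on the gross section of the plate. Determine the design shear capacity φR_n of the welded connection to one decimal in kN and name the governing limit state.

213.8 kN (gross-section yield governs)

Weld metal: throat = 0.707×10 = 7.07 mm, L = 2×148 = 296 mm. φR_n = 0.75 × 0.6 × 480 × 7.07 × 296 = 452.0 kN.
Base metal shear (8 mm plate): yield φR_n = 1.0×0.6×300×8×296 = 426.2 kN; rupture φR_n = 0.75×0.6×450×8×296 = 479.5 kN; take 426.2 kN (yield).
Tension yield (gross): A_g = 99×8 = 792 mm². φR_n = 0.90 × 300 × 792 = 213.8 kN.
Governing: min(452.0, 426.2, 213.8) = 213.8 kN → gross-section yield.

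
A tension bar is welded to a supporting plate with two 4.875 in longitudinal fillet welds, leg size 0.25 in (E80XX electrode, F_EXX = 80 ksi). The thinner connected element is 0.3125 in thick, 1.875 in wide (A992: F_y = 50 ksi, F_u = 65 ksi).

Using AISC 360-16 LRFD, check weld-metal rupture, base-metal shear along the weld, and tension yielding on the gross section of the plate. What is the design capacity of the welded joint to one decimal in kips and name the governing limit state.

26.4 kips (gross-section yield governs)

Weld metal: throat = 0.707×0.25 = 0.17675 in, L = 2×4.875 = 9.75 in. φR_n = 0.75 × 0.6 × 80 × 0.17675 × 9.75 = 62.0 kips.
Base metal shear (0.3125 in plate): yield φR_n = 1.0×0.6×50×0.3125×9.75 = 91.4 kips; rupture φR_n = 0.75×0.6×65×0.3125×9.75 = 89.1 kips; take 89.1 kips (rupture).
Tension yield (gross): A_g = 1.875×0.3125 = 0.58594 in². φR_n = 0.90 × 50 × 0.58594 = 26.4 kips.
Governing: min(62.0, 89.1, 26.4) = 26.4 kips → gross-section yield.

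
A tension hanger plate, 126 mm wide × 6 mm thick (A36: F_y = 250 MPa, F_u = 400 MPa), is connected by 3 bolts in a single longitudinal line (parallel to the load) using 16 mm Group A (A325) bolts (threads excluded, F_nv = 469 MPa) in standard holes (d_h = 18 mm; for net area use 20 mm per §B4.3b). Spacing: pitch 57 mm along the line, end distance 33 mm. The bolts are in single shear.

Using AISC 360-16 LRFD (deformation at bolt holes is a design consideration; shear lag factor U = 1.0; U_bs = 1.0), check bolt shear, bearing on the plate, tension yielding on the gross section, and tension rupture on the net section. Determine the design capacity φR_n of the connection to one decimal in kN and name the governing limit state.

170.1 kN (gross-section yield governs)

Bolt shear: A_b = π(16)²/4 = 201.06 mm². φR_n = 0.75 × 469 × 201.06 × 3 × 1 = 212.2 kN.
Bearing (6 mm plate, F_u = 400 MPa): end bolts L_c = 33 − 18/2 = 24, R_n = min(1.2×24×6×400, 2.4×16×6×400) = 69.12 kN/bolt; interior L_c = 57 − 18 = 39, R_n = 92.16 kN/bolt. φR_n = 0.75 × (1×69.12 + 2×92.16) = 190.1 kN.
Tension yield (gross): A_g = 126×6 = 756 mm². φR_n = 0.90 × 250 × 756 = 170.1 kN.
Tension rupture (net): A_n = (126 − 1×20)×6 = 636 mm² (U = 1.0, A_e = A_n). φR_n = 0.75 × 400 × 636 = 190.8 kN.
Governing: min(212.2, 190.1, 170.1, 190.8) = 170.1 kN → gross-section yield.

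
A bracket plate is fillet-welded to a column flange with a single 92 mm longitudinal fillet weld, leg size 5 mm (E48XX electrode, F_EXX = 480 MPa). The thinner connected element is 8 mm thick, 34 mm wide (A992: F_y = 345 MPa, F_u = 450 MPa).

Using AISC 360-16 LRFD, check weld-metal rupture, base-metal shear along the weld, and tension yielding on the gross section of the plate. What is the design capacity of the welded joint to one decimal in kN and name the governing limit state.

70.2 kN (weld metal governs)

Weld metal: throat = 0.707×5 = 3.535 mm, L = 92 mm. φR_n = 0.75 × 0.6 × 480 × 3.535 × 92 = 70.2 kN.
Base metal shear (8 mm plate): yield φR_n = 1.0×0.6×345×8×92 = 152.4 kN; rupture φR_n = 0.75×0.6×450×8×92 = 149.0 kN; take 149.0 kN (rupture).
Tension yield (gross): A_g = 34×8 = 272 mm². φR_n = 0.90 × 345 × 272 = 84.5 kN.
Governing: min(70.2, 149.0, 84.5) = 70.2 kN → weld metal.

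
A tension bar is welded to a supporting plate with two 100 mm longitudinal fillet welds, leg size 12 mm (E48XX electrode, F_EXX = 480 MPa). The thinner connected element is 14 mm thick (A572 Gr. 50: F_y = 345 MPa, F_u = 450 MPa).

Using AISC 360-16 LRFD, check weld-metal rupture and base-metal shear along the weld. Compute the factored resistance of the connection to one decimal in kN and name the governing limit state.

366.5 kN (weld metal governs)

Weld metal: throat = 0.707×12 = 8.484 mm, L = 2×100 = 200 mm. φR_n = 0.75 × 0.6 × 480 × 8.484 × 200 = 366.5 kN.
Base metal shear (14 mm plate): yield φR_n = 1.0×0.6×345×14×200 = 579.6 kN; rupture φR_n = 0.75×0.6×450×14×200 = 567.0 kN; take 567.0 kN (rupture).
Governing: min(366.5, 567.0) = 366.5 kN → weld metal.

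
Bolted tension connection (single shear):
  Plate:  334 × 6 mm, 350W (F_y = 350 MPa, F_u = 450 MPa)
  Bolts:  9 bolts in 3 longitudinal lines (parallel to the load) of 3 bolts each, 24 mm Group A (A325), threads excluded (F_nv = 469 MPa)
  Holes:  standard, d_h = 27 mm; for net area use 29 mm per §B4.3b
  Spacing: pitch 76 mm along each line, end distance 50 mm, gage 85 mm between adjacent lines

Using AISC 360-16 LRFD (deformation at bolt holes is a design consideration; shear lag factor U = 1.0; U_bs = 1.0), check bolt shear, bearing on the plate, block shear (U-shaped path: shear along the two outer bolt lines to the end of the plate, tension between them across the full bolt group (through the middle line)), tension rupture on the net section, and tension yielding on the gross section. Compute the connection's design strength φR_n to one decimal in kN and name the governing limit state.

500.2 kN (net-section rupture governs)

Bolt shear: A_b = π(24)²/4 = 452.39 mm². φR_n = 0.75 × 469 × 452.39 × 9 × 1 = 1432.2 kN.
Bearing (6 mm plate, F_u = 450 MPa): end bolts L_c = 50 − 27/2 = 36.5, R_n = min(1.2×36.5×6×450, 2.4×24×6×450) = 118.26 kN/bolt; interior L_c = 76 − 27 = 49, R_n = 155.52 kN/bolt. φR_n = 0.75 × (3×118.26 + 6×155.52) = 965.9 kN.
Block shear: shear path 2×[50+2×76] = 2×202 mm, A_gv = 2424, A_nv = 2×(202 − 2.5×29)×6 = 1554 mm²; tension across gage: (170 − 2×29)×6 = 672 mm². R_n = min(0.6×450×1554, 0.6×350×2424) + 1.0×450×672 = min(419.58, 509.04) + 302.4 = 721.98 kN. φR_n = 0.75 × 721.98 = 541.5 kN.
Tension rupture (net): A_n = (334 − 3×29)×6 = 1482 mm² (U = 1.0, A_e = A_n). φR_n = 0.75 × 450 × 1482 = 500.2 kN.
Tension yield (gross): A_g = 334×6 = 2004 mm². φR_n = 0.90 × 350 × 2004 = 631.3 kN.
Governing: min(1432.2, 965.9, 541.5, 500.2, 631.3) = 500.2 kN → net-section rupture.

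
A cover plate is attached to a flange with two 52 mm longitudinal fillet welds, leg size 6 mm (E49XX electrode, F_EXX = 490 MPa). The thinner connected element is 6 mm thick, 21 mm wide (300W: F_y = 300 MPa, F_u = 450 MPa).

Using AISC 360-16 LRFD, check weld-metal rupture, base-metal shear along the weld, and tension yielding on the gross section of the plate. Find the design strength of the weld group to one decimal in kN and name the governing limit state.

Weld metal: throat = 0.707×6 = 4.242 mm, L = 2×52 = 104 mm. φR_n = 0.75 × 0.6 × 490 × 4.242 × 104 = 97.3 kN.
Base metal shear (6 mm plate): yield φR_n = 1.0×0.6×300×6×104 = 112.3 kN; rupture φR_n = 0.75×0.6×450×6×104 = 126.4 kN; take 112.3 kN (yield).
Tension yield (gross): A_g = 21×6 = 126 mm². φR_n = 0.90 × 300 × 126 = 34.0 kN.
Governing: min(97.3, 112.3, 34.0) = 34.0 kN → gross-section yield.

34.0 kN (gross-section yield governs)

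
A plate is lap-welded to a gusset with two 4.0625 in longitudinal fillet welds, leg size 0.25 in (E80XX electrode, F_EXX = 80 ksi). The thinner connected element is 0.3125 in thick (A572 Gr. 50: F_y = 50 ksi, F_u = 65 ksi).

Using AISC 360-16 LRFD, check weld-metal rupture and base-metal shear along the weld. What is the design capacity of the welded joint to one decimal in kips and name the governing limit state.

51.7 kips (weld metal governs)

Weld metal: throat = 0.707×0.25 = 0.17675 in, L = 2×4.0625 = 8.125 in. φR_n = 0.75 × 0.6 × 80 × 0.17675 × 8.125 = 51.7 kips.
Base metal shear (0.3125 in plate): yield φR_n = 1.0×0.6×50×0.3125×8.125 = 76.2 kips; rupture φR_n = 0.75×0.6×65×0.3125×8.125 = 74.3 kips; take 74.3 kips (rupture).
Governing: min(51.7, 74.3) = 51.7 kips → weld metal.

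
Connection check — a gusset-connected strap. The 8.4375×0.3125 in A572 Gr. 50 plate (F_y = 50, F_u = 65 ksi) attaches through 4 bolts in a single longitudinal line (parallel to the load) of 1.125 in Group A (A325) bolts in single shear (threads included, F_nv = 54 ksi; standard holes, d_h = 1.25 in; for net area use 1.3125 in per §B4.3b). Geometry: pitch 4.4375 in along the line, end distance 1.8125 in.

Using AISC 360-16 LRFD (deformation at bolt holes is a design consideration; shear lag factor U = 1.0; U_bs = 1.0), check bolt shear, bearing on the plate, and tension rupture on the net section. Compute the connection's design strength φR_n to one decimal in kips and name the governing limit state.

108.5 kips (net-section rupture governs)

Bolt shear: A_b = π(1.125)²/4 = 0.99402 in². φR_n = 0.75 × 54 × 0.99402 × 4 × 1 = 161.0 kips.
Bearing (0.3125 in plate, F_u = 65 ksi): end bolts L_c = 1.8125 − 1.25/2 = 1.1875, R_n = min(1.2×1.1875×0.3125×65, 2.4×1.125×0.3125×65) = 28.945 kips/bolt; interior L_c = 4.4375 − 1.25 = 3.1875, R_n = 54.844 kips/bolt. φR_n = 0.75 × (1×28.945 + 3×54.844) = 145.1 kips.
Tension rupture (net): A_n = (8.4375 − 1×1.3125)×0.3125 = 2.2266 in² (U = 1.0, A_e = A_n). φR_n = 0.75 × 65 × 2.2266 = 108.5 kips.
Governing: min(161.0, 145.1, 108.5) = 108.5 kips → net-section rupture.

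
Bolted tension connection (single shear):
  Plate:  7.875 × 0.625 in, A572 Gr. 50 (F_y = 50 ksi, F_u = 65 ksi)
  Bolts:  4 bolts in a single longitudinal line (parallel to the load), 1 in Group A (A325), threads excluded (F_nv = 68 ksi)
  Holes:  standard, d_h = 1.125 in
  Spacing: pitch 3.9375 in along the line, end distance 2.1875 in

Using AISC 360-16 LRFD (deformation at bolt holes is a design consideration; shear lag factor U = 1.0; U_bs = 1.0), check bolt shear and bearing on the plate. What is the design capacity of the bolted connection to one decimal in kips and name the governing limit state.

Bolt shear: A_b = π(1)²/4 = 0.7854 in². φR_n = 0.75 × 68 × 0.7854 × 4 × 1 = 160.2 kips.
Bearing (0.625 in plate, F_u = 65 ksi): end bolts L_c = 2.1875 − 1.125/2 = 1.625, R_n = min(1.2×1.625×0.625×65, 2.4×1×0.625×65) = 79.219 kips/bolt; interior L_c = 3.9375 − 1.125 = 2.8125, R_n = 97.5 kips/bolt. φR_n = 0.75 × (1×79.219 + 3×97.5) = 278.8 kips.
Governing: min(160.2, 278.8) = 160.2 kips → bolt shear.

160.2 kips (bolt shear governs)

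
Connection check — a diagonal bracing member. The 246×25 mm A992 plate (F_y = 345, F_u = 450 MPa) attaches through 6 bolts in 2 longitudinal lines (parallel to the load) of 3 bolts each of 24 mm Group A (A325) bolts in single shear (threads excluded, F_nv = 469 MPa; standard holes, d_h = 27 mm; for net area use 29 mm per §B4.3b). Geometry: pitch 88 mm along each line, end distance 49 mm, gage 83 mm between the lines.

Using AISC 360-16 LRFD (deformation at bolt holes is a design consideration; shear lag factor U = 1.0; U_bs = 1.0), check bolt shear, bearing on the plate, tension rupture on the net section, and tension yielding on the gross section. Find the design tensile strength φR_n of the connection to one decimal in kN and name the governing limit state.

954.8 kN (bolt shear governs)

Bolt shear: A_b = π(24)²/4 = 452.39 mm². φR_n = 0.75 × 469 × 452.39 × 6 × 1 = 954.8 kN.
Bearing (25 mm plate, F_u = 450 MPa): end bolts L_c = 49 − 27/2 = 35.5, R_n = min(1.2×35.5×25×450, 2.4×24×25×450) = 479.25 kN/bolt; interior L_c = 88 − 27 = 61, R_n = 648 kN/bolt. φR_n = 0.75 × (2×479.25 + 4×648) = 2662.9 kN.
Tension rupture (net): A_n = (246 − 2×29)×25 = 4700 mm² (U = 1.0, A_e = A_n). φR_n = 0.75 × 450 × 4700 = 1586.3 kN.
Tension yield (gross): A_g = 246×25 = 6150 mm². φR_n = 0.90 × 345 × 6150 = 1909.6 kN.
Governing: min(954.8, 2662.9, 1586.3, 1909.6) = 954.8 kN → bolt shear.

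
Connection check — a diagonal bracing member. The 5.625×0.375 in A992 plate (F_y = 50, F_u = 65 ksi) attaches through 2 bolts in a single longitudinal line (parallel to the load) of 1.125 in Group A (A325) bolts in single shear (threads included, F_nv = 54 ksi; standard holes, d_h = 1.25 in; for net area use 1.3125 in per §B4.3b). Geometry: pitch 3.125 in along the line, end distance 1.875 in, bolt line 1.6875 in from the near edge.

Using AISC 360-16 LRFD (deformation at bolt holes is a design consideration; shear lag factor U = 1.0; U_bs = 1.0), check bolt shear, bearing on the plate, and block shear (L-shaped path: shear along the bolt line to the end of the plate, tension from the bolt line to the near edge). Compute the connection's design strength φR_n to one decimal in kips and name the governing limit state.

52.1 kips (block shear governs)

Bolt shear: A_b = π(1.125)²/4 = 0.99402 in². φR_n = 0.75 × 54 × 0.99402 × 2 × 1 = 80.5 kips.
Bearing (0.375 in plate, F_u = 65 ksi): end bolts L_c = 1.875 − 1.25/2 = 1.25, R_n = min(1.2×1.25×0.375×65, 2.4×1.125×0.375×65) = 36.563 kips/bolt; interior L_c = 3.125 − 1.25 = 1.875, R_n = 54.844 kips/bolt. φR_n = 0.75 × (1×36.563 + 1×54.844) = 68.6 kips.
Block shear: shear path 1×[1.875+1×3.125] = 1×5 in, A_gv = 1.875, A_nv = 1×(5 − 1.5×1.3125)×0.375 = 1.1367 in²; tension to near edge: (1.6875 − 0.5×1.3125)×0.375 = 0.38672 in². R_n = min(0.6×65×1.1367, 0.6×50×1.875) + 1.0×65×0.38672 = min(44.331, 56.25) + 25.137 = 69.468 kips. φR_n = 0.75 × 69.468 = 52.1 kips.
Governing: min(80.5, 68.6, 52.1) = 52.1 kips → block shear.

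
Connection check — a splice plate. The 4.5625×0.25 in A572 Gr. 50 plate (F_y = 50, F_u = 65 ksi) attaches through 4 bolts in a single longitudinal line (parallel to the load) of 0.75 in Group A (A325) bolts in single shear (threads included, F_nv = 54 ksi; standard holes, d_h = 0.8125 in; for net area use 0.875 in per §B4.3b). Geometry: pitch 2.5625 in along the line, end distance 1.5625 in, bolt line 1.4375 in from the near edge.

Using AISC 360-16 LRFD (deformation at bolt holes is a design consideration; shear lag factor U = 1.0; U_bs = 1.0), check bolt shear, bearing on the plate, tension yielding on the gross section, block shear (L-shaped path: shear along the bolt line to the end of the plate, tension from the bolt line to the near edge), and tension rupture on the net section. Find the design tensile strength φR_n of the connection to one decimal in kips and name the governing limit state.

Bolt shear: A_b = π(0.75)²/4 = 0.44179 in². φR_n = 0.75 × 54 × 0.44179 × 4 × 1 = 71.6 kips.
Bearing (0.25 in plate, F_u = 65 ksi): end bolts L_c = 1.5625 − 0.8125/2 = 1.15625, R_n = min(1.2×1.15625×0.25×65, 2.4×0.75×0.25×65) = 22.547 kips/bolt; interior L_c = 2.5625 − 0.8125 = 1.75, R_n = 29.25 kips/bolt. φR_n = 0.75 × (1×22.547 + 3×29.25) = 82.7 kips.
Tension yield (gross): A_g = 4.5625×0.25 = 1.1406 in². φR_n = 0.90 × 50 × 1.1406 = 51.3 kips.
Block shear: shear path 1×[1.5625+3×2.5625] = 1×9.25 in, A_gv = 2.3125, A_nv = 1×(9.25 − 3.5×0.875)×0.25 = 1.5469 in²; tension to near edge: (1.4375 − 0.5×0.875)×0.25 = 0.25 in². R_n = min(0.6×65×1.5469, 0.6×50×2.3125) + 1.0×65×0.25 = min(60.329, 69.375) + 16.25 = 76.579 kips. φR_n = 0.75 × 76.579 = 57.4 kips.
Tension rupture (net): A_n = (4.5625 − 1×0.875)×0.25 = 0.92188 in² (U = 1.0, A_e = A_n). φR_n = 0.75 × 65 × 0.92188 = 44.9 kips.
Governing: min(71.6, 82.7, 51.3, 57.4, 44.9) = 44.9 kips → net-section rupture.

44.9 kips (net-section rupture governs)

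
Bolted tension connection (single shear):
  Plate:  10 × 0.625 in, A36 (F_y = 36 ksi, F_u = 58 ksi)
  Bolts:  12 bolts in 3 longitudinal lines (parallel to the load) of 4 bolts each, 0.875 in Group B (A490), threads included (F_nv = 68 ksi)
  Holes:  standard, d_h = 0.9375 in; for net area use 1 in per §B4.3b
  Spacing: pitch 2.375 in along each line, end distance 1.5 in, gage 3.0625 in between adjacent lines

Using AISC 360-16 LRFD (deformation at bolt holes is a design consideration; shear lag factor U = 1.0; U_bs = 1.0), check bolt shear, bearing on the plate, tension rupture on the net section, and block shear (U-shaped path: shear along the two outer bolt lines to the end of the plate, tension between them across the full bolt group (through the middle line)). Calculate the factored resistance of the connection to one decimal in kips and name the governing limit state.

Bolt shear: A_b = π(0.875)²/4 = 0.60132 in². φR_n = 0.75 × 68 × 0.60132 × 12 × 1 = 368.0 kips.
Bearing (0.625 in plate, F_u = 58 ksi): end bolts L_c = 1.5 − 0.9375/2 = 1.03125, R_n = min(1.2×1.03125×0.625×58, 2.4×0.875×0.625×58) = 44.859 kips/bolt; interior L_c = 2.375 − 0.9375 = 1.4375, R_n = 62.531 kips/bolt. φR_n = 0.75 × (3×44.859 + 9×62.531) = 523.0 kips.
Tension rupture (net): A_n = (10 − 3×1)×0.625 = 4.375 in² (U = 1.0, A_e = A_n). φR_n = 0.75 × 58 × 4.375 = 190.3 kips.
Block shear: shear path 2×[1.5+3×2.375] = 2×8.625 in, A_gv = 10.781, A_nv = 2×(8.625 − 3.5×1)×0.625 = 6.4063 in²; tension across gage: (6.125 − 2×1)×0.625 = 2.5781 in². R_n = min(0.6×58×6.4063, 0.6×36×10.781) + 1.0×58×2.5781 = min(222.94, 232.87) + 149.53 = 372.47 kips. φR_n = 0.75 × 372.47 = 279.4 kips.
Governing: min(368.0, 523.0, 190.3, 279.4) = 190.3 kips → net-section rupture.

190.3 kips (net-section rupture governs)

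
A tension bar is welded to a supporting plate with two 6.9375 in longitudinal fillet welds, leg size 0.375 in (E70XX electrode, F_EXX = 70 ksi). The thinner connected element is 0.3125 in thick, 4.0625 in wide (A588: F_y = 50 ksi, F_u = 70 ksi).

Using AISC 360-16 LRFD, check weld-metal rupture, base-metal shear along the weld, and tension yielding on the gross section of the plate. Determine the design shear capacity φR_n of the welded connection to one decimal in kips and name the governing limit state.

Weld metal: throat = 0.707×0.375 = 0.26513 in, L = 2×6.9375 = 13.875 in. φR_n = 0.75 × 0.6 × 70 × 0.26513 × 13.875 = 115.9 kips.
Base metal shear (0.3125 in plate): yield φR_n = 1.0×0.6×50×0.3125×13.875 = 130.1 kips; rupture φR_n = 0.75×0.6×70×0.3125×13.875 = 136.6 kips; take 130.1 kips (yield).
Tension yield (gross): A_g = 4.0625×0.3125 = 1.2695 in². φR_n = 0.90 × 50 × 1.2695 = 57.1 kips.
Governing: min(115.9, 130.1, 57.1) = 57.1 kips → gross-section yield.

57.1 kips (gross-section yield governs)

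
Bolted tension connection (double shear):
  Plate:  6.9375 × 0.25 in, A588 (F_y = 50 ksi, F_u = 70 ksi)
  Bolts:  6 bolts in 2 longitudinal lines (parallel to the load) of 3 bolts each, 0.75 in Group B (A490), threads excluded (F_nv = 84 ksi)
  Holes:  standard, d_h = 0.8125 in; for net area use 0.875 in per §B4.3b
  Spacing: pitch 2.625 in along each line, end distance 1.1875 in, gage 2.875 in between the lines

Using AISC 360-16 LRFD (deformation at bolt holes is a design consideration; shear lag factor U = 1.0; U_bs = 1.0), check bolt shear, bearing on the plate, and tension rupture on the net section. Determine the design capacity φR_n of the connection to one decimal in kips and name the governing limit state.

Bolt shear: A_b = π(0.75)²/4 = 0.44179 in². φR_n = 0.75 × 84 × 0.44179 × 6 × 2 = 334.0 kips.
Bearing (0.25 in plate, F_u = 70 ksi): end bolts L_c = 1.1875 − 0.8125/2 = 0.78125, R_n = min(1.2×0.78125×0.25×70, 2.4×0.75×0.25×70) = 16.406 kips/bolt; interior L_c = 2.625 − 0.8125 = 1.8125, R_n = 31.5 kips/bolt. φR_n = 0.75 × (2×16.406 + 4×31.5) = 119.1 kips.
Tension rupture (net): A_n = (6.9375 − 2×0.875)×0.25 = 1.2969 in² (U = 1.0, A_e = A_n). φR_n = 0.75 × 70 × 1.2969 = 68.1 kips.
Governing: min(334.0, 119.1, 68.1) = 68.1 kips → net-section rupture.

68.1 kips (net-section rupture governs)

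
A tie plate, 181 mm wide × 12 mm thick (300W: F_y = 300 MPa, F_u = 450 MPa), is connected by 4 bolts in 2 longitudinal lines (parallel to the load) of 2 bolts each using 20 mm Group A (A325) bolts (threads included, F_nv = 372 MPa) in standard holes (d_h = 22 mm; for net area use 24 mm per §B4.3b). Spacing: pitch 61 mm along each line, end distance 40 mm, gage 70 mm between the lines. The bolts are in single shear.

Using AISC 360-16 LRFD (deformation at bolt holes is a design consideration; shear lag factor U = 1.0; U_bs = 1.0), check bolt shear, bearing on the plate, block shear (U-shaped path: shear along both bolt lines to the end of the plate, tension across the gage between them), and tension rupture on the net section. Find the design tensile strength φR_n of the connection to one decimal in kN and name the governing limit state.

Bolt shear: A_b = π(20)²/4 = 314.16 mm². φR_n = 0.75 × 372 × 314.16 × 4 × 1 = 350.6 kN.
Bearing (12 mm plate, F_u = 450 MPa): end bolts L_c = 40 − 22/2 = 29, R_n = min(1.2×29×12×450, 2.4×20×12×450) = 187.92 kN/bolt; interior L_c = 61 − 22 = 39, R_n = 252.72 kN/bolt. φR_n = 0.75 × (2×187.92 + 2×252.72) = 661.0 kN.
Block shear: shear path 2×[40+1×61] = 2×101 mm, A_gv = 2424, A_nv = 2×(101 − 1.5×24)×12 = 1560 mm²; tension across gage: (70 − 1×24)×12 = 552 mm². R_n = min(0.6×450×1560, 0.6×300×2424) + 1.0×450×552 = min(421.2, 436.32) + 248.4 = 669.6 kN. φR_n = 0.75 × 669.6 = 502.2 kN.
Tension rupture (net): A_n = (181 − 2×24)×12 = 1596 mm² (U = 1.0, A_e = A_n). φR_n = 0.75 × 450 × 1596 = 538.7 kN.
Governing: min(350.6, 661.0, 502.2, 538.7) = 350.6 kN → bolt shear.

350.6 kN (bolt shear governs)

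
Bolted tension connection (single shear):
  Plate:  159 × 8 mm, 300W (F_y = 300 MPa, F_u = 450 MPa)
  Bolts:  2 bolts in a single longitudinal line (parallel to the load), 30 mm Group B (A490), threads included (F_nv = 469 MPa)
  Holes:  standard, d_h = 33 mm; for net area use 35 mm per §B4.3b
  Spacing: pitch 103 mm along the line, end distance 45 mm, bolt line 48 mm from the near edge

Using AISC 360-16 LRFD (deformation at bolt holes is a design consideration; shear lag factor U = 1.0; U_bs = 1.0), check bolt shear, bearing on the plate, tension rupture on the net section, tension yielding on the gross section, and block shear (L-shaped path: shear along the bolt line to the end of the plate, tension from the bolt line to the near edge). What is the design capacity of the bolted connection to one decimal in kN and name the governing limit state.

237.1 kN (block shear governs)

Bolt shear: A_b = π(30)²/4 = 706.86 mm². φR_n = 0.75 × 469 × 706.86 × 2 × 1 = 497.3 kN.
Bearing (8 mm plate, F_u = 450 MPa): end bolts L_c = 45 − 33/2 = 28.5, R_n = min(1.2×28.5×8×450, 2.4×30×8×450) = 123.12 kN/bolt; interior L_c = 103 − 33 = 70, R_n = 259.2 kN/bolt. φR_n = 0.75 × (1×123.12 + 1×259.2) = 286.7 kN.
Tension rupture (net): A_n = (159 − 1×35)×8 = 992 mm² (U = 1.0, A_e = A_n). φR_n = 0.75 × 450 × 992 = 334.8 kN.
Tension yield (gross): A_g = 159×8 = 1272 mm². φR_n = 0.90 × 300 × 1272 = 343.4 kN.
Block shear: shear path 1×[45+1×103] = 1×148 mm, A_gv = 1184, A_nv = 1×(148 − 1.5×35)×8 = 764 mm²; tension to near edge: (48 − 0.5×35)×8 = 244 mm². R_n = min(0.6×450×764, 0.6×300×1184) + 1.0×450×244 = min(206.28, 213.12) + 109.8 = 316.08 kN. φR_n = 0.75 × 316.08 = 237.1 kN.
Governing: min(497.3, 286.7, 334.8, 343.4, 237.1) = 237.1 kN → block shear.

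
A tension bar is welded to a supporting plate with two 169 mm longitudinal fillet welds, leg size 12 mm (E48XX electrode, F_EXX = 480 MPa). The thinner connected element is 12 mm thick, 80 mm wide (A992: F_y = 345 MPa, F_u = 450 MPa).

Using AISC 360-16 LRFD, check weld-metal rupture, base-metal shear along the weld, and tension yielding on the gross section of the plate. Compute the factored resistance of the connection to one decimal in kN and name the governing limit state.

Weld metal: throat = 0.707×12 = 8.484 mm, L = 2×169 = 338 mm. φR_n = 0.75 × 0.6 × 480 × 8.484 × 338 = 619.4 kN.
Base metal shear (12 mm plate): yield φR_n = 1.0×0.6×345×12×338 = 839.6 kN; rupture φR_n = 0.75×0.6×450×12×338 = 821.3 kN; take 821.3 kN (rupture).
Tension yield (gross): A_g = 80×12 = 960 mm². φR_n = 0.90 × 345 × 960 = 298.1 kN.
Governing: min(619.4, 821.3, 298.1) = 298.1 kN → gross-section yield.

298.1 kN (gross-section yield governs)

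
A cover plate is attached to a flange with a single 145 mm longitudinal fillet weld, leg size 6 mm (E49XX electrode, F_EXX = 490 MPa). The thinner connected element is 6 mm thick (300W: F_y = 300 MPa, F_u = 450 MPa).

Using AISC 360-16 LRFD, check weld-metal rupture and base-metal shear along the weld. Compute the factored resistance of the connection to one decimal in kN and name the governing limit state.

Weld metal: throat = 0.707×6 = 4.242 mm, L = 145 mm. φR_n = 0.75 × 0.6 × 490 × 4.242 × 145 = 135.6 kN.
Base metal shear (6 mm plate): yield φR_n = 1.0×0.6×300×6×145 = 156.6 kN; rupture φR_n = 0.75×0.6×450×6×145 = 176.2 kN; take 156.6 kN (yield).
Governing: min(135.6, 156.6) = 135.6 kN → weld metal.

135.6 kN (weld metal governs)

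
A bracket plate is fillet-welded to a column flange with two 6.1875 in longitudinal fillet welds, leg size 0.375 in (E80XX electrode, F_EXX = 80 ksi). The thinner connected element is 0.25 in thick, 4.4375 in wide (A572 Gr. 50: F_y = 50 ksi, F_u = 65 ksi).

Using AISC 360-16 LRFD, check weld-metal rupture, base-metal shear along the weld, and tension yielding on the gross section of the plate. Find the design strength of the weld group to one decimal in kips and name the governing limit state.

Weld metal: throat = 0.707×0.375 = 0.26513 in, L = 2×6.1875 = 12.375 in. φR_n = 0.75 × 0.6 × 80 × 0.26513 × 12.375 = 118.1 kips.
Base metal shear (0.25 in plate): yield φR_n = 1.0×0.6×50×0.25×12.375 = 92.8 kips; rupture φR_n = 0.75×0.6×65×0.25×12.375 = 90.5 kips; take 90.5 kips (rupture).
Tension yield (gross): A_g = 4.4375×0.25 = 1.1094 in². φR_n = 0.90 × 50 × 1.1094 = 49.9 kips.
Governing: min(118.1, 90.5, 49.9) = 49.9 kips → gross-section yield.

49.9 kips (gross-section yield governs)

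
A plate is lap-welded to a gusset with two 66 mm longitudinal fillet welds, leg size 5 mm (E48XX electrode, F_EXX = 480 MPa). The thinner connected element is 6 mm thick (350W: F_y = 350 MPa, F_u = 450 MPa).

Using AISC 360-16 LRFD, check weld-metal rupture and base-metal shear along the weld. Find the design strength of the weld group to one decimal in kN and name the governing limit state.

100.8 kN (weld metal governs)

Weld metal: throat = 0.707×5 = 3.535 mm, L = 2×66 = 132 mm. φR_n = 0.75 × 0.6 × 480 × 3.535 × 132 = 100.8 kN.
Base metal shear (6 mm plate): yield φR_n = 1.0×0.6×350×6×132 = 166.3 kN; rupture φR_n = 0.75×0.6×450×6×132 = 160.4 kN; take 160.4 kN (rupture).
Governing: min(100.8, 160.4) = 100.8 kN → weld metal.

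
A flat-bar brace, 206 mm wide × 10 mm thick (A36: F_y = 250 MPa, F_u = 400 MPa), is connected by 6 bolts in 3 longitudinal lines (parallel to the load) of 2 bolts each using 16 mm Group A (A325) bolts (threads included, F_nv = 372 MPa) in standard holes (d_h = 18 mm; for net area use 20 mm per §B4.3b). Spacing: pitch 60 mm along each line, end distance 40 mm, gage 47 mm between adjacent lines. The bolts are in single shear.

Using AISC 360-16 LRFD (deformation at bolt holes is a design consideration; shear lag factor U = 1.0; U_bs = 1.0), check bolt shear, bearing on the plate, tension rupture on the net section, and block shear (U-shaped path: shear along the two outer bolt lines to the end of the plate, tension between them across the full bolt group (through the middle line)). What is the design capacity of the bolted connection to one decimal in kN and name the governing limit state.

336.6 kN (bolt shear governs)

Bolt shear: A_b = π(16)²/4 = 201.06 mm². φR_n = 0.75 × 372 × 201.06 × 6 × 1 = 336.6 kN.
Bearing (10 mm plate, F_u = 400 MPa): end bolts L_c = 40 − 18/2 = 31, R_n = min(1.2×31×10×400, 2.4×16×10×400) = 148.8 kN/bolt; interior L_c = 60 − 18 = 42, R_n = 153.6 kN/bolt. φR_n = 0.75 × (3×148.8 + 3×153.6) = 680.4 kN.
Tension rupture (net): A_n = (206 − 3×20)×10 = 1460 mm² (U = 1.0, A_e = A_n). φR_n = 0.75 × 400 × 1460 = 438.0 kN.
Block shear: shear path 2×[40+1×60] = 2×100 mm, A_gv = 2000, A_nv = 2×(100 − 1.5×20)×10 = 1400 mm²; tension across gage: (94 − 2×20)×10 = 540 mm². R_n = min(0.6×400×1400, 0.6×250×2000) + 1.0×400×540 = min(336, 300) + 216 = 516 kN. φR_n = 0.75 × 516 = 387.0 kN.
Governing: min(336.6, 680.4, 438.0, 387.0) = 336.6 kN → bolt shear.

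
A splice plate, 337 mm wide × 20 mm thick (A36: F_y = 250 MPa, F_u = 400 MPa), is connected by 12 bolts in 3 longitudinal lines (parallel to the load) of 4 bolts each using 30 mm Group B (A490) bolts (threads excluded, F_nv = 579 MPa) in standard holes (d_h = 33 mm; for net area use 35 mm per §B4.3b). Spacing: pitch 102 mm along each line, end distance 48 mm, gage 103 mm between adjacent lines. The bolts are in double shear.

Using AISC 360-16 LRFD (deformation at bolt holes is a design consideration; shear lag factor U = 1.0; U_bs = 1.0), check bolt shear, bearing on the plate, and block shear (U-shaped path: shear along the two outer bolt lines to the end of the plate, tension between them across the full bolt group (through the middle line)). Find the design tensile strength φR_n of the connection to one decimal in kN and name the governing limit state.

2409.0 kN (block shear governs)

Bolt shear: A_b = π(30)²/4 = 706.86 mm². φR_n = 0.75 × 579 × 706.86 × 12 × 2 = 7366.9 kN.
Bearing (20 mm plate, F_u = 400 MPa): end bolts L_c = 48 − 33/2 = 31.5, R_n = min(1.2×31.5×20×400, 2.4×30×20×400) = 302.4 kN/bolt; interior L_c = 102 − 33 = 69, R_n = 576 kN/bolt. φR_n = 0.75 × (3×302.4 + 9×576) = 4568.4 kN.
Block shear: shear path 2×[48+3×102] = 2×354 mm, A_gv = 14160, A_nv = 2×(354 − 3.5×35)×20 = 9260 mm²; tension across gage: (206 − 2×35)×20 = 2720 mm². R_n = min(0.6×400×9260, 0.6×250×14160) + 1.0×400×2720 = min(2222.4, 2124) + 1088 = 3212 kN. φR_n = 0.75 × 3212 = 2409.0 kN.
Governing: min(7366.9, 4568.4, 2409.0) = 2409.0 kN → block shear.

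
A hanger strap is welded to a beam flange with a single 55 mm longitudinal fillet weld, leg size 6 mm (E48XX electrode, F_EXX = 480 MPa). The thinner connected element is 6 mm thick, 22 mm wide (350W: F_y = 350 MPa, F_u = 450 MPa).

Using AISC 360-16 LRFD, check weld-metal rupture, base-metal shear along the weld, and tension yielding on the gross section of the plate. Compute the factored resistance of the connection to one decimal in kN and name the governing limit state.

Weld metal: throat = 0.707×6 = 4.242 mm, L = 55 mm. φR_n = 0.75 × 0.6 × 480 × 4.242 × 55 = 50.4 kN.
Base metal shear (6 mm plate): yield φR_n = 1.0×0.6×350×6×55 = 69.3 kN; rupture φR_n = 0.75×0.6×450×6×55 = 66.8 kN; take 66.8 kN (rupture).
Tension yield (gross): A_g = 22×6 = 132 mm². φR_n = 0.90 × 350 × 132 = 41.6 kN.
Governing: min(50.4, 66.8, 41.6) = 41.6 kN → gross-section yield.

41.6 kN (gross-section yield governs)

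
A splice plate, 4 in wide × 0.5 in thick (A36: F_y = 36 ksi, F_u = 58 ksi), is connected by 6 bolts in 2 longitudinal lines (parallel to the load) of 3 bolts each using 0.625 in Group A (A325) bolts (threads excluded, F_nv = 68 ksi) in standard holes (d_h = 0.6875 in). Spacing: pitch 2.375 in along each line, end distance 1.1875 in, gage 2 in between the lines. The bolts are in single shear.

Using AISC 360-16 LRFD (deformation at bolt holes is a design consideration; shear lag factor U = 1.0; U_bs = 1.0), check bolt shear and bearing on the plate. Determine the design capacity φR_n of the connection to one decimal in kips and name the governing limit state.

93.9 kips (bolt shear governs)

Bolt shear: A_b = π(0.625)²/4 = 0.3068 in². φR_n = 0.75 × 68 × 0.3068 × 6 × 1 = 93.9 kips.
Bearing (0.5 in plate, F_u = 58 ksi): end bolts L_c = 1.1875 − 0.6875/2 = 0.84375, R_n = min(1.2×0.84375×0.5×58, 2.4×0.625×0.5×58) = 29.363 kips/bolt; interior L_c = 2.375 − 0.6875 = 1.6875, R_n = 43.5 kips/bolt. φR_n = 0.75 × (2×29.363 + 4×43.5) = 174.5 kips.
Governing: min(93.9, 174.5) = 93.9 kips → bolt shear.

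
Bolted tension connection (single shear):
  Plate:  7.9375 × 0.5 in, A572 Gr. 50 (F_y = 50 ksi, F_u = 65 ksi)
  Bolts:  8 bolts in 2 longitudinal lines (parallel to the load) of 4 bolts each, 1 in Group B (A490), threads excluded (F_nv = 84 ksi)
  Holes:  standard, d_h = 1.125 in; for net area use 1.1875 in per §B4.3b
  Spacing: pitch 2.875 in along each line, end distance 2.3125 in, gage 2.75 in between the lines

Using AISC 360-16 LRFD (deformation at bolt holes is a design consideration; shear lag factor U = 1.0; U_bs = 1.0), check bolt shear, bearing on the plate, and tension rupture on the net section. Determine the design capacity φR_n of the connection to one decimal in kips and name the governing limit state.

Bolt shear: A_b = π(1)²/4 = 0.7854 in². φR_n = 0.75 × 84 × 0.7854 × 8 × 1 = 395.8 kips.
Bearing (0.5 in plate, F_u = 65 ksi): end bolts L_c = 2.3125 − 1.125/2 = 1.75, R_n = min(1.2×1.75×0.5×65, 2.4×1×0.5×65) = 68.25 kips/bolt; interior L_c = 2.875 − 1.125 = 1.75, R_n = 68.25 kips/bolt. φR_n = 0.75 × (2×68.25 + 6×68.25) = 409.5 kips.
Tension rupture (net): A_n = (7.9375 − 2×1.1875)×0.5 = 2.7813 in² (U = 1.0, A_e = A_n). φR_n = 0.75 × 65 × 2.7813 = 135.6 kips.
Governing: min(395.8, 409.5, 135.6) = 135.6 kips → net-section rupture.

135.6 kips (net-section rupture governs)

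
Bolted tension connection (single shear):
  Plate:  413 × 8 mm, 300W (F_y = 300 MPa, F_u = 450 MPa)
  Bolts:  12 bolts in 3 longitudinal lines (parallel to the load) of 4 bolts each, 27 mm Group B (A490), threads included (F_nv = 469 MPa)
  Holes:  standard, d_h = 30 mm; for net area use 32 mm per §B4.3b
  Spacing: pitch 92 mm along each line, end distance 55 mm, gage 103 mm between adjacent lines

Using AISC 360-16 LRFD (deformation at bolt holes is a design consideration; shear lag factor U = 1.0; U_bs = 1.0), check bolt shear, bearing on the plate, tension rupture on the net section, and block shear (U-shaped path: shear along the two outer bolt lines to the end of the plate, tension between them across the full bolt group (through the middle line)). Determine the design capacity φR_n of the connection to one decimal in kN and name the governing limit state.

Bolt shear: A_b = π(27)²/4 = 572.56 mm². φR_n = 0.75 × 469 × 572.56 × 12 × 1 = 2416.8 kN.
Bearing (8 mm plate, F_u = 450 MPa): end bolts L_c = 55 − 30/2 = 40, R_n = min(1.2×40×8×450, 2.4×27×8×450) = 172.8 kN/bolt; interior L_c = 92 − 30 = 62, R_n = 233.28 kN/bolt. φR_n = 0.75 × (3×172.8 + 9×233.28) = 1963.4 kN.
Tension rupture (net): A_n = (413 − 3×32)×8 = 2536 mm² (U = 1.0, A_e = A_n). φR_n = 0.75 × 450 × 2536 = 855.9 kN.
Block shear: shear path 2×[55+3×92] = 2×331 mm, A_gv = 5296, A_nv = 2×(331 − 3.5×32)×8 = 3504 mm²; tension across gage: (206 − 2×32)×8 = 1136 mm². R_n = min(0.6×450×3504, 0.6×300×5296) + 1.0×450×1136 = min(946.08, 953.28) + 511.2 = 1457.3 kN. φR_n = 0.75 × 1457.3 = 1093.0 kN.
Governing: min(2416.8, 1963.4, 855.9, 1093.0) = 855.9 kN → net-section rupture.

855.9 kN (net-section rupture governs)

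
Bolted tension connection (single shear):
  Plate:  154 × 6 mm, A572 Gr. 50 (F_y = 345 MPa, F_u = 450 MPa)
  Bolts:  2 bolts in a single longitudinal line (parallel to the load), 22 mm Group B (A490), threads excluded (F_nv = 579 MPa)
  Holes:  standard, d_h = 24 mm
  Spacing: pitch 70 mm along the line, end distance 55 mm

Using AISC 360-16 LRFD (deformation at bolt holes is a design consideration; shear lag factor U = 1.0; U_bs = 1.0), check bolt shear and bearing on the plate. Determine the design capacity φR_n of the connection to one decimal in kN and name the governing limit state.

211.4 kN (bearing governs)

Bolt shear: A_b = π(22)²/4 = 380.13 mm². φR_n = 0.75 × 579 × 380.13 × 2 × 1 = 330.1 kN.
Bearing (6 mm plate, F_u = 450 MPa): end bolts L_c = 55 − 24/2 = 43, R_n = min(1.2×43×6×450, 2.4×22×6×450) = 139.32 kN/bolt; interior L_c = 70 − 24 = 46, R_n = 142.56 kN/bolt. φR_n = 0.75 × (1×139.32 + 1×142.56) = 211.4 kN.
Governing: min(330.1, 211.4) = 211.4 kN → bearing.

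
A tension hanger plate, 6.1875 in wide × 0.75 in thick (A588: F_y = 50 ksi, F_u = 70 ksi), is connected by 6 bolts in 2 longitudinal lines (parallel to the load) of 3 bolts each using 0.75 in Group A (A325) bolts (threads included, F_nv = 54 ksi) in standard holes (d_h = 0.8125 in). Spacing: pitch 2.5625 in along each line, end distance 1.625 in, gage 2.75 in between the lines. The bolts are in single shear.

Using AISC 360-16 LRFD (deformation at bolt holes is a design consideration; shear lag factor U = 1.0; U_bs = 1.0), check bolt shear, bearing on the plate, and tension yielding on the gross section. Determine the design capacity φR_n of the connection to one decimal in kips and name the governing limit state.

Bolt shear: A_b = π(0.75)²/4 = 0.44179 in². φR_n = 0.75 × 54 × 0.44179 × 6 × 1 = 107.4 kips.
Bearing (0.75 in plate, F_u = 70 ksi): end bolts L_c = 1.625 − 0.8125/2 = 1.21875, R_n = min(1.2×1.21875×0.75×70, 2.4×0.75×0.75×70) = 76.781 kips/bolt; interior L_c = 2.5625 − 0.8125 = 1.75, R_n = 94.5 kips/bolt. φR_n = 0.75 × (2×76.781 + 4×94.5) = 398.7 kips.
Tension yield (gross): A_g = 6.1875×0.75 = 4.6406 in². φR_n = 0.90 × 50 × 4.6406 = 208.8 kips.
Governing: min(107.4, 398.7, 208.8) = 107.4 kips → bolt shear.

107.4 kips (bolt shear governs)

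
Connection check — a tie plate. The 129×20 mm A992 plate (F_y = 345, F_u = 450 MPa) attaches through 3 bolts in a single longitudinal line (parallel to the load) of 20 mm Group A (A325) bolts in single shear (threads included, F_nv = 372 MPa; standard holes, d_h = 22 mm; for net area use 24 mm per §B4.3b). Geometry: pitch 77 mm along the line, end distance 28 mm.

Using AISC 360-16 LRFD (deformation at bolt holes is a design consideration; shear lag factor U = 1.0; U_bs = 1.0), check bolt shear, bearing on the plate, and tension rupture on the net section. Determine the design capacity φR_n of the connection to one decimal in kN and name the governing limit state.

Bolt shear: A_b = π(20)²/4 = 314.16 mm². φR_n = 0.75 × 372 × 314.16 × 3 × 1 = 263.0 kN.
Bearing (20 mm plate, F_u = 450 MPa): end bolts L_c = 28 − 22/2 = 17, R_n = min(1.2×17×20×450, 2.4×20×20×450) = 183.6 kN/bolt; interior L_c = 77 − 22 = 55, R_n = 432 kN/bolt. φR_n = 0.75 × (1×183.6 + 2×432) = 785.7 kN.
Tension rupture (net): A_n = (129 − 1×24)×20 = 2100 mm² (U = 1.0, A_e = A_n). φR_n = 0.75 × 450 × 2100 = 708.8 kN.
Governing: min(263.0, 785.7, 708.8) = 263.0 kN → bolt shear.

263.0 kN (bolt shear governs)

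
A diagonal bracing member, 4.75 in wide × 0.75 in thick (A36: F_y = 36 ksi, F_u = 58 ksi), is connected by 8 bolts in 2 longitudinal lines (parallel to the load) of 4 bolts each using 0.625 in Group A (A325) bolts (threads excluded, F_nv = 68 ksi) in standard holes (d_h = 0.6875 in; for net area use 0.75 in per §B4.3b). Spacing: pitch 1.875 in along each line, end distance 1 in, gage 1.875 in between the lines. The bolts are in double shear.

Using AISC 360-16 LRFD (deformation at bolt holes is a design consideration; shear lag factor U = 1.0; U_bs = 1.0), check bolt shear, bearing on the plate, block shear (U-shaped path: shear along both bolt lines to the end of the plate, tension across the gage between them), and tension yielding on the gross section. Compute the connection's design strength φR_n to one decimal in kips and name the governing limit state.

115.4 kips (gross-section yield governs)

Bolt shear: A_b = π(0.625)²/4 = 0.3068 in². φR_n = 0.75 × 68 × 0.3068 × 8 × 2 = 250.3 kips.
Bearing (0.75 in plate, F_u = 58 ksi): end bolts L_c = 1 − 0.6875/2 = 0.65625, R_n = min(1.2×0.65625×0.75×58, 2.4×0.625×0.75×58) = 34.256 kips/bolt; interior L_c = 1.875 − 0.6875 = 1.1875, R_n = 61.988 kips/bolt. φR_n = 0.75 × (2×34.256 + 6×61.988) = 330.3 kips.
Block shear: shear path 2×[1+3×1.875] = 2×6.625 in, A_gv = 9.9375, A_nv = 2×(6.625 − 3.5×0.75)×0.75 = 6 in²; tension across gage: (1.875 − 1×0.75)×0.75 = 0.84375 in². R_n = min(0.6×58×6, 0.6×36×9.9375) + 1.0×58×0.84375 = min(208.8, 214.65) + 48.938 = 257.74 kips. φR_n = 0.75 × 257.74 = 193.3 kips.
Tension yield (gross): A_g = 4.75×0.75 = 3.5625 in². φR_n = 0.90 × 36 × 3.5625 = 115.4 kips.
Governing: min(250.3, 330.3, 193.3, 115.4) = 115.4 kips → gross-section yield.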